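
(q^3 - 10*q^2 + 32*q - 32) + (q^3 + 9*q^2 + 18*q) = 2*q^3 - q^2 + 50*q - 32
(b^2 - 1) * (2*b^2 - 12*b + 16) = 2*b^4 - 12*b^3 + 14*b^2 + 12*b - 16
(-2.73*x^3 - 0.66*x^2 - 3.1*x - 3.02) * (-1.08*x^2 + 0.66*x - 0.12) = 2.9484*x^5 - 1.089*x^4 + 3.24*x^3 + 1.2948*x^2 - 1.6212*x + 0.3624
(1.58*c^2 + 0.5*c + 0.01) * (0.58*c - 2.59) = 0.9164*c^3 - 3.8022*c^2 - 1.2892*c - 0.0259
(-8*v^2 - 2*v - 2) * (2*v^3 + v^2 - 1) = -16*v^5 - 12*v^4 - 6*v^3 + 6*v^2 + 2*v + 2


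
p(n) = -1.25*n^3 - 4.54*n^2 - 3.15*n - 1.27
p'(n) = -3.75*n^2 - 9.08*n - 3.15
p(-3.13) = 2.44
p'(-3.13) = -11.47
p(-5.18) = 66.97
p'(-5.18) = -56.74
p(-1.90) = -3.10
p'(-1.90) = 0.56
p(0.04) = -1.40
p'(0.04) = -3.52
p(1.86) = -30.88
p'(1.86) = -33.01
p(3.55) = -125.59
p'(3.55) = -82.64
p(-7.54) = 300.20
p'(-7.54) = -147.88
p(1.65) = -24.44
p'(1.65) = -28.34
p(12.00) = -2852.83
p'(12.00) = -652.11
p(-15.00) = 3243.23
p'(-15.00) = -710.70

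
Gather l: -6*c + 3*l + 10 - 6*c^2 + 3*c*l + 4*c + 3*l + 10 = -6*c^2 - 2*c + l*(3*c + 6) + 20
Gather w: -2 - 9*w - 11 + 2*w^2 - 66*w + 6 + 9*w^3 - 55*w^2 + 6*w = 9*w^3 - 53*w^2 - 69*w - 7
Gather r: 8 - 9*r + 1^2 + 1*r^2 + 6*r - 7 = r^2 - 3*r + 2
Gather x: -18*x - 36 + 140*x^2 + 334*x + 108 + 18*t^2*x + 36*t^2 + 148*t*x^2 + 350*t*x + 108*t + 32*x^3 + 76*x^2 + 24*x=36*t^2 + 108*t + 32*x^3 + x^2*(148*t + 216) + x*(18*t^2 + 350*t + 340) + 72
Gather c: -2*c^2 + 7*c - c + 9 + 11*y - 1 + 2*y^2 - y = -2*c^2 + 6*c + 2*y^2 + 10*y + 8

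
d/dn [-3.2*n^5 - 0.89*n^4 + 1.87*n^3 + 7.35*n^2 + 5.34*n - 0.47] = -16.0*n^4 - 3.56*n^3 + 5.61*n^2 + 14.7*n + 5.34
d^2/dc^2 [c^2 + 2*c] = 2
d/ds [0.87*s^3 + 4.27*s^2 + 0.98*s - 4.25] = 2.61*s^2 + 8.54*s + 0.98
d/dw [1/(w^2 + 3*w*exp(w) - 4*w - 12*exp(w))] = (-3*w*exp(w) - 2*w + 9*exp(w) + 4)/(w^2 + 3*w*exp(w) - 4*w - 12*exp(w))^2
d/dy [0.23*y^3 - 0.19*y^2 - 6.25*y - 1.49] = 0.69*y^2 - 0.38*y - 6.25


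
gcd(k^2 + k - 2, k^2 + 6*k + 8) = k + 2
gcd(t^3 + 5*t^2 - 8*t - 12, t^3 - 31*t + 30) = t + 6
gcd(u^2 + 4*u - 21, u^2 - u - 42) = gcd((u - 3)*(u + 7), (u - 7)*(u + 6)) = 1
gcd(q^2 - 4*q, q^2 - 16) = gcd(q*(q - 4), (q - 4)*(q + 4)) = q - 4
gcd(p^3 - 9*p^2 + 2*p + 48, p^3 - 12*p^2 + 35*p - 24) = p^2 - 11*p + 24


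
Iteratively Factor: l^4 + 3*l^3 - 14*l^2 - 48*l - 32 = (l + 1)*(l^3 + 2*l^2 - 16*l - 32) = (l + 1)*(l + 2)*(l^2 - 16) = (l - 4)*(l + 1)*(l + 2)*(l + 4)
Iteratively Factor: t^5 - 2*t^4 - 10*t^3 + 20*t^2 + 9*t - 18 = (t + 3)*(t^4 - 5*t^3 + 5*t^2 + 5*t - 6) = (t - 3)*(t + 3)*(t^3 - 2*t^2 - t + 2) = (t - 3)*(t - 2)*(t + 3)*(t^2 - 1) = (t - 3)*(t - 2)*(t - 1)*(t + 3)*(t + 1)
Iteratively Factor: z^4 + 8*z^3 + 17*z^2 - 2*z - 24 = (z - 1)*(z^3 + 9*z^2 + 26*z + 24) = (z - 1)*(z + 4)*(z^2 + 5*z + 6) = (z - 1)*(z + 2)*(z + 4)*(z + 3)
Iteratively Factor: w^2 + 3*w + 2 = (w + 1)*(w + 2)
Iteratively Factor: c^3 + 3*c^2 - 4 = (c - 1)*(c^2 + 4*c + 4) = (c - 1)*(c + 2)*(c + 2)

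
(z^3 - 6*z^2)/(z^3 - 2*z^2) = (z - 6)/(z - 2)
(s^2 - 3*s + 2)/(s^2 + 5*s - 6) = (s - 2)/(s + 6)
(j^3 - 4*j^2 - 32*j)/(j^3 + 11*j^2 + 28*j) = (j - 8)/(j + 7)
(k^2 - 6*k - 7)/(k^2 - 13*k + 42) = (k + 1)/(k - 6)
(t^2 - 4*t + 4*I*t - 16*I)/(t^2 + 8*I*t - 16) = (t - 4)/(t + 4*I)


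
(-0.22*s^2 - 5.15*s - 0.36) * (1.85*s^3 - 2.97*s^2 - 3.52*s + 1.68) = -0.407*s^5 - 8.8741*s^4 + 15.4039*s^3 + 18.8276*s^2 - 7.3848*s - 0.6048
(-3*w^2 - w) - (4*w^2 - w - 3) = 3 - 7*w^2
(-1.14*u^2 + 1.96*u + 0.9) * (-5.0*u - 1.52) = 5.7*u^3 - 8.0672*u^2 - 7.4792*u - 1.368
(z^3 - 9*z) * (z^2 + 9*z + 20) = z^5 + 9*z^4 + 11*z^3 - 81*z^2 - 180*z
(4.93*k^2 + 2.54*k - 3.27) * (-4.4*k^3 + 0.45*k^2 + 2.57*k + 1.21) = -21.692*k^5 - 8.9575*k^4 + 28.2011*k^3 + 11.0216*k^2 - 5.3305*k - 3.9567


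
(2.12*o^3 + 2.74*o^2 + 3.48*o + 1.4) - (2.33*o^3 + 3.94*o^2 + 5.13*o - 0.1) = -0.21*o^3 - 1.2*o^2 - 1.65*o + 1.5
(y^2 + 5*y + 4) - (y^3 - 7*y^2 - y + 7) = -y^3 + 8*y^2 + 6*y - 3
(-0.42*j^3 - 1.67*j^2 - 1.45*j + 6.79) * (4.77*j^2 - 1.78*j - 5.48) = -2.0034*j^5 - 7.2183*j^4 - 1.6423*j^3 + 44.1209*j^2 - 4.1402*j - 37.2092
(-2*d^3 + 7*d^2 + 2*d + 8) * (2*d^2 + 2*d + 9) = -4*d^5 + 10*d^4 + 83*d^2 + 34*d + 72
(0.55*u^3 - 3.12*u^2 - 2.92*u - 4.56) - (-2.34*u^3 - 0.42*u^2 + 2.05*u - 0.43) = 2.89*u^3 - 2.7*u^2 - 4.97*u - 4.13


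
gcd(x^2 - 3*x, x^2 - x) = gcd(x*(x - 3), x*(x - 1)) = x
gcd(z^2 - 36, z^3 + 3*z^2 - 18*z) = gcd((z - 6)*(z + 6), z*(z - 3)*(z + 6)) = z + 6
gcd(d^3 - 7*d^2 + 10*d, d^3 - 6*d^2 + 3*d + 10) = d^2 - 7*d + 10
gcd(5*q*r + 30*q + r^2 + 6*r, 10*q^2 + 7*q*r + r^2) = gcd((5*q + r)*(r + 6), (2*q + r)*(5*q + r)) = 5*q + r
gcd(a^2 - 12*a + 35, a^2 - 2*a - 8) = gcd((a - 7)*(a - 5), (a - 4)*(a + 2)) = 1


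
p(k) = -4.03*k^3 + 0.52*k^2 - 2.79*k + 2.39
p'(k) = -12.09*k^2 + 1.04*k - 2.79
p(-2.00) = 42.29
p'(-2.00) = -53.23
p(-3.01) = 125.40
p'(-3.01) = -115.46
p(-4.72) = 450.91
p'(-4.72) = -277.04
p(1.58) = -16.62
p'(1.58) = -31.33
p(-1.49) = 21.03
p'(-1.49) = -31.18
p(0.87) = -2.30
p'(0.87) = -11.04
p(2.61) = -73.00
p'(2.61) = -82.43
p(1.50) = -14.23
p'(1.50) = -28.43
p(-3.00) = 124.25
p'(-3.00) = -114.72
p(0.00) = 2.39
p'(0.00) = -2.79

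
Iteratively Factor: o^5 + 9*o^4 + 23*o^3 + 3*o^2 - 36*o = (o + 3)*(o^4 + 6*o^3 + 5*o^2 - 12*o) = (o + 3)^2*(o^3 + 3*o^2 - 4*o) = (o - 1)*(o + 3)^2*(o^2 + 4*o) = o*(o - 1)*(o + 3)^2*(o + 4)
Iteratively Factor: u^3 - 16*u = (u - 4)*(u^2 + 4*u) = u*(u - 4)*(u + 4)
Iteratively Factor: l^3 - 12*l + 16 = (l + 4)*(l^2 - 4*l + 4) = (l - 2)*(l + 4)*(l - 2)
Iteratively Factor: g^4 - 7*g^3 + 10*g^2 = (g)*(g^3 - 7*g^2 + 10*g) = g^2*(g^2 - 7*g + 10) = g^2*(g - 2)*(g - 5)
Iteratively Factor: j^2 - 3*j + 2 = (j - 1)*(j - 2)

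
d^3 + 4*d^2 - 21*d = d*(d - 3)*(d + 7)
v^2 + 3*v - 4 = (v - 1)*(v + 4)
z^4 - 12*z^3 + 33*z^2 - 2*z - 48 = (z - 8)*(z - 3)*(z - 2)*(z + 1)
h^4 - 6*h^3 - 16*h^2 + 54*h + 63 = (h - 7)*(h - 3)*(h + 1)*(h + 3)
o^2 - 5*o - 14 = (o - 7)*(o + 2)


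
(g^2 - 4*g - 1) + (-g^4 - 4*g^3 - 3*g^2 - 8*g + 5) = -g^4 - 4*g^3 - 2*g^2 - 12*g + 4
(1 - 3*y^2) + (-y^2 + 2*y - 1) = -4*y^2 + 2*y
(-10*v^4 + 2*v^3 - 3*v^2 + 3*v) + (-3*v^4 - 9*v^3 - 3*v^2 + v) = -13*v^4 - 7*v^3 - 6*v^2 + 4*v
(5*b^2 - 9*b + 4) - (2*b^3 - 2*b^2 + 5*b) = -2*b^3 + 7*b^2 - 14*b + 4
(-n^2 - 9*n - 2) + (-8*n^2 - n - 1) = -9*n^2 - 10*n - 3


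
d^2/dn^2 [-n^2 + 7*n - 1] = -2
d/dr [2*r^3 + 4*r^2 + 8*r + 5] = 6*r^2 + 8*r + 8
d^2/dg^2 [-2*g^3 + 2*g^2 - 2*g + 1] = 4 - 12*g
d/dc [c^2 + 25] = 2*c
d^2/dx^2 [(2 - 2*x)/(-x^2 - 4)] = 4*(4*x^2*(x - 1) + (1 - 3*x)*(x^2 + 4))/(x^2 + 4)^3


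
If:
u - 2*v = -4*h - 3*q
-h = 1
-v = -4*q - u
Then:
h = -1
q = -v - 4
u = 5*v + 16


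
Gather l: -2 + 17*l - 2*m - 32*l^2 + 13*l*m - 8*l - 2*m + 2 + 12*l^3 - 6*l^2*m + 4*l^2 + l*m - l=12*l^3 + l^2*(-6*m - 28) + l*(14*m + 8) - 4*m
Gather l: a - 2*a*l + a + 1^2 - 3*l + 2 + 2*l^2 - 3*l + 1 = 2*a + 2*l^2 + l*(-2*a - 6) + 4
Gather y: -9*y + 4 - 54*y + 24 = 28 - 63*y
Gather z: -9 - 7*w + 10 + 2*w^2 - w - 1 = 2*w^2 - 8*w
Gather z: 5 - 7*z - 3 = 2 - 7*z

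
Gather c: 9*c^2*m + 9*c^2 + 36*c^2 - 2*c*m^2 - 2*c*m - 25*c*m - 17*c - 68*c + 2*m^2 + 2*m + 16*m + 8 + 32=c^2*(9*m + 45) + c*(-2*m^2 - 27*m - 85) + 2*m^2 + 18*m + 40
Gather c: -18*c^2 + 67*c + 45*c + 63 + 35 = -18*c^2 + 112*c + 98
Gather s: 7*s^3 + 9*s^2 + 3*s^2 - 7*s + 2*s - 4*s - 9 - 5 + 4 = 7*s^3 + 12*s^2 - 9*s - 10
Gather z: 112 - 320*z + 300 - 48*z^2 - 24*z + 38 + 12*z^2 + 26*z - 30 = -36*z^2 - 318*z + 420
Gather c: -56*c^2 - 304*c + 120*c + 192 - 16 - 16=-56*c^2 - 184*c + 160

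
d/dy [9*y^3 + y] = 27*y^2 + 1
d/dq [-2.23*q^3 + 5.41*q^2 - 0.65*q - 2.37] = -6.69*q^2 + 10.82*q - 0.65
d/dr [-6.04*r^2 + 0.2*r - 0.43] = 0.2 - 12.08*r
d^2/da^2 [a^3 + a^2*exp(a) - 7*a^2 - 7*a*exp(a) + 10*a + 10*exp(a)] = a^2*exp(a) - 3*a*exp(a) + 6*a - 2*exp(a) - 14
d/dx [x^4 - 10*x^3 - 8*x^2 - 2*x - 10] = 4*x^3 - 30*x^2 - 16*x - 2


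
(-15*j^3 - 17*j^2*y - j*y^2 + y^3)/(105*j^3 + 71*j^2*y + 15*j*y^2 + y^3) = (-5*j^2 - 4*j*y + y^2)/(35*j^2 + 12*j*y + y^2)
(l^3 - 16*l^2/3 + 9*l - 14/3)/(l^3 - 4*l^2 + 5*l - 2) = (l - 7/3)/(l - 1)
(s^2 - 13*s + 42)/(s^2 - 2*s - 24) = (s - 7)/(s + 4)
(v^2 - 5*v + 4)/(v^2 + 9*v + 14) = (v^2 - 5*v + 4)/(v^2 + 9*v + 14)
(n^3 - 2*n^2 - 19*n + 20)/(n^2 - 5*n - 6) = (-n^3 + 2*n^2 + 19*n - 20)/(-n^2 + 5*n + 6)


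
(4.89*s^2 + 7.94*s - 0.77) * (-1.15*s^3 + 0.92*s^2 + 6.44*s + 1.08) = -5.6235*s^5 - 4.6322*s^4 + 39.6819*s^3 + 55.7064*s^2 + 3.6164*s - 0.8316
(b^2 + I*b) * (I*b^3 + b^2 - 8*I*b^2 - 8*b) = I*b^5 - 8*I*b^4 + I*b^3 - 8*I*b^2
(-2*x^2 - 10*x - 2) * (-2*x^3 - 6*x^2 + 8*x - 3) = 4*x^5 + 32*x^4 + 48*x^3 - 62*x^2 + 14*x + 6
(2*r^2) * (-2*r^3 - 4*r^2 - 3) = -4*r^5 - 8*r^4 - 6*r^2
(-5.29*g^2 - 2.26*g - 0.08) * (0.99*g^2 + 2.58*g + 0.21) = -5.2371*g^4 - 15.8856*g^3 - 7.0209*g^2 - 0.681*g - 0.0168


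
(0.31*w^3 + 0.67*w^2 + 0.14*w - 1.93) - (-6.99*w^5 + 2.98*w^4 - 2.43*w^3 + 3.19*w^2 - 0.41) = 6.99*w^5 - 2.98*w^4 + 2.74*w^3 - 2.52*w^2 + 0.14*w - 1.52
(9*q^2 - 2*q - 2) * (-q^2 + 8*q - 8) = -9*q^4 + 74*q^3 - 86*q^2 + 16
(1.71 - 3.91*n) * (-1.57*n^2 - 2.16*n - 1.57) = 6.1387*n^3 + 5.7609*n^2 + 2.4451*n - 2.6847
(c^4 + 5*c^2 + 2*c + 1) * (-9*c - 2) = -9*c^5 - 2*c^4 - 45*c^3 - 28*c^2 - 13*c - 2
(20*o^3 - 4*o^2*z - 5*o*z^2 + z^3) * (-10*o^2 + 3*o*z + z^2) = -200*o^5 + 100*o^4*z + 58*o^3*z^2 - 29*o^2*z^3 - 2*o*z^4 + z^5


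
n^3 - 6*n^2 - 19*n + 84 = (n - 7)*(n - 3)*(n + 4)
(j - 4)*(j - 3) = j^2 - 7*j + 12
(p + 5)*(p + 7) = p^2 + 12*p + 35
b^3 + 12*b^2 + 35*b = b*(b + 5)*(b + 7)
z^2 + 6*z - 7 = (z - 1)*(z + 7)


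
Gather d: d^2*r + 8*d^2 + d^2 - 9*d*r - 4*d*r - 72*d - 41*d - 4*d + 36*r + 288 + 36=d^2*(r + 9) + d*(-13*r - 117) + 36*r + 324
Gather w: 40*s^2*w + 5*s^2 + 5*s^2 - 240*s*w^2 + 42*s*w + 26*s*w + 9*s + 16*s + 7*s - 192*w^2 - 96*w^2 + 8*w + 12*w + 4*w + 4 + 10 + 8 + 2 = 10*s^2 + 32*s + w^2*(-240*s - 288) + w*(40*s^2 + 68*s + 24) + 24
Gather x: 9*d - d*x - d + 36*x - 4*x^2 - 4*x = 8*d - 4*x^2 + x*(32 - d)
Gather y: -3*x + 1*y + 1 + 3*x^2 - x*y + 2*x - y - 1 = 3*x^2 - x*y - x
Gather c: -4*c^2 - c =-4*c^2 - c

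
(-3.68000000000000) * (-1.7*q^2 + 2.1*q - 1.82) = 6.256*q^2 - 7.728*q + 6.6976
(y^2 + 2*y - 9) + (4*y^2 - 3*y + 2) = 5*y^2 - y - 7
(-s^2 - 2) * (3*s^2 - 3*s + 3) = -3*s^4 + 3*s^3 - 9*s^2 + 6*s - 6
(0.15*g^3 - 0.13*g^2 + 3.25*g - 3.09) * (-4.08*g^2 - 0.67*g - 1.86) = -0.612*g^5 + 0.4299*g^4 - 13.4519*g^3 + 10.6715*g^2 - 3.9747*g + 5.7474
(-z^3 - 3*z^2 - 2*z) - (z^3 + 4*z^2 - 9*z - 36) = -2*z^3 - 7*z^2 + 7*z + 36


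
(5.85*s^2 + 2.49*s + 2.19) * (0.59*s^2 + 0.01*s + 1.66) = 3.4515*s^4 + 1.5276*s^3 + 11.028*s^2 + 4.1553*s + 3.6354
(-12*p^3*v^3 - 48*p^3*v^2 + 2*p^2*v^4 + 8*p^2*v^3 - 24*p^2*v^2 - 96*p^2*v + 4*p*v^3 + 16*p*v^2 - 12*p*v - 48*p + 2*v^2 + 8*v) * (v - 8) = -12*p^3*v^4 + 48*p^3*v^3 + 384*p^3*v^2 + 2*p^2*v^5 - 8*p^2*v^4 - 88*p^2*v^3 + 96*p^2*v^2 + 768*p^2*v + 4*p*v^4 - 16*p*v^3 - 140*p*v^2 + 48*p*v + 384*p + 2*v^3 - 8*v^2 - 64*v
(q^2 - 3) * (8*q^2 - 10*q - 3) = 8*q^4 - 10*q^3 - 27*q^2 + 30*q + 9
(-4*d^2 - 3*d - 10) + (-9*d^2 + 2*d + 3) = -13*d^2 - d - 7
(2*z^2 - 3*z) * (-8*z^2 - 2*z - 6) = -16*z^4 + 20*z^3 - 6*z^2 + 18*z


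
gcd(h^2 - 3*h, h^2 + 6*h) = h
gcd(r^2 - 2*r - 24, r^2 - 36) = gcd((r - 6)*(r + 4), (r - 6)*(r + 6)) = r - 6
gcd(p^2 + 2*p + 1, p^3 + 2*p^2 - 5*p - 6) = p + 1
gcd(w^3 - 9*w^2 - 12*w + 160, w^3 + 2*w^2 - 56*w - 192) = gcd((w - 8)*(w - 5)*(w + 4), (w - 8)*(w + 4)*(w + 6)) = w^2 - 4*w - 32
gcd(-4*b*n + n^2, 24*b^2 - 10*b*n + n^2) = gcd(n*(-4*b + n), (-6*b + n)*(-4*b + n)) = 4*b - n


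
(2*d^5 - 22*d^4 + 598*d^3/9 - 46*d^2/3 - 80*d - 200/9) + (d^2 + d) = 2*d^5 - 22*d^4 + 598*d^3/9 - 43*d^2/3 - 79*d - 200/9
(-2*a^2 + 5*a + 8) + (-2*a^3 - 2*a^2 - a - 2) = -2*a^3 - 4*a^2 + 4*a + 6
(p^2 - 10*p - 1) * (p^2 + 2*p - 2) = p^4 - 8*p^3 - 23*p^2 + 18*p + 2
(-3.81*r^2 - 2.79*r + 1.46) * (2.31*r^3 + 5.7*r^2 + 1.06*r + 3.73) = -8.8011*r^5 - 28.1619*r^4 - 16.569*r^3 - 8.8467*r^2 - 8.8591*r + 5.4458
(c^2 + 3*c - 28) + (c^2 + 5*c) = 2*c^2 + 8*c - 28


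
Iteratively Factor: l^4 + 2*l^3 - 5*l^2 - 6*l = (l + 1)*(l^3 + l^2 - 6*l) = l*(l + 1)*(l^2 + l - 6) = l*(l - 2)*(l + 1)*(l + 3)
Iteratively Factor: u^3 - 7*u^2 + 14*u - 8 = (u - 2)*(u^2 - 5*u + 4) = (u - 2)*(u - 1)*(u - 4)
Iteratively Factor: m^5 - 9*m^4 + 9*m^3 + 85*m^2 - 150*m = (m - 5)*(m^4 - 4*m^3 - 11*m^2 + 30*m) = (m - 5)^2*(m^3 + m^2 - 6*m) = (m - 5)^2*(m - 2)*(m^2 + 3*m) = m*(m - 5)^2*(m - 2)*(m + 3)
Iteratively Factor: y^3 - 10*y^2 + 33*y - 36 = (y - 3)*(y^2 - 7*y + 12) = (y - 4)*(y - 3)*(y - 3)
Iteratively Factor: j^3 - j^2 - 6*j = (j + 2)*(j^2 - 3*j) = (j - 3)*(j + 2)*(j)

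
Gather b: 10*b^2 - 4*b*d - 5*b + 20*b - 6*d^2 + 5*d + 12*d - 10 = 10*b^2 + b*(15 - 4*d) - 6*d^2 + 17*d - 10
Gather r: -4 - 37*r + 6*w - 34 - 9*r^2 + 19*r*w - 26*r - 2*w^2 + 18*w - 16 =-9*r^2 + r*(19*w - 63) - 2*w^2 + 24*w - 54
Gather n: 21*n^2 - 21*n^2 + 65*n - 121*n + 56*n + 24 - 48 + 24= 0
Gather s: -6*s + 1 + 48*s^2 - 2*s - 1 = 48*s^2 - 8*s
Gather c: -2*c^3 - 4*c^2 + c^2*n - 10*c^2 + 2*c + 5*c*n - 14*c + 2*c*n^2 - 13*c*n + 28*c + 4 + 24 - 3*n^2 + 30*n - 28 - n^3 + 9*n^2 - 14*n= -2*c^3 + c^2*(n - 14) + c*(2*n^2 - 8*n + 16) - n^3 + 6*n^2 + 16*n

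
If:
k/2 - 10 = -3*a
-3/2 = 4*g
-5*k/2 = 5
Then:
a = 11/3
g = -3/8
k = -2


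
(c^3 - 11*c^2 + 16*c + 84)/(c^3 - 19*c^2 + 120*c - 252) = (c + 2)/(c - 6)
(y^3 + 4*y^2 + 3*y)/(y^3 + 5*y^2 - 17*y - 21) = y*(y + 3)/(y^2 + 4*y - 21)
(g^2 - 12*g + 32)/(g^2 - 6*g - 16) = (g - 4)/(g + 2)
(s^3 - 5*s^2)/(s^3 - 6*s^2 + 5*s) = s/(s - 1)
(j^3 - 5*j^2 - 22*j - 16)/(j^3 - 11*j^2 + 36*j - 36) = (j^3 - 5*j^2 - 22*j - 16)/(j^3 - 11*j^2 + 36*j - 36)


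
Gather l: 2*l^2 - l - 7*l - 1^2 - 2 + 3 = 2*l^2 - 8*l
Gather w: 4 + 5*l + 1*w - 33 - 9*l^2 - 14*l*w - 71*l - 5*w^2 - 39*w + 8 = -9*l^2 - 66*l - 5*w^2 + w*(-14*l - 38) - 21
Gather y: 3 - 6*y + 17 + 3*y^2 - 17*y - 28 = 3*y^2 - 23*y - 8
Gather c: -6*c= -6*c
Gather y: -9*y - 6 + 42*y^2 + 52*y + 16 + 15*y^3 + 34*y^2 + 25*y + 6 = 15*y^3 + 76*y^2 + 68*y + 16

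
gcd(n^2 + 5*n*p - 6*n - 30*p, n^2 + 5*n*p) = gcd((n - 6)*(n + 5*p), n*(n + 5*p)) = n + 5*p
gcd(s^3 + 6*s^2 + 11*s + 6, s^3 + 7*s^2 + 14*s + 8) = s^2 + 3*s + 2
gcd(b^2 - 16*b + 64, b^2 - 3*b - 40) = b - 8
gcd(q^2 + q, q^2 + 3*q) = q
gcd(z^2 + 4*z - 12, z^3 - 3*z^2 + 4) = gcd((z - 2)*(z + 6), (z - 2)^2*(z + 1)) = z - 2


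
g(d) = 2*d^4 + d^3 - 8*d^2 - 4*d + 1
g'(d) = 8*d^3 + 3*d^2 - 16*d - 4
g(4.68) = 868.99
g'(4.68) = 806.85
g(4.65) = 845.03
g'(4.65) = 790.82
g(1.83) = -4.55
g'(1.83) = 25.79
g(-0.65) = 0.30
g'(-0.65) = 5.47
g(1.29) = -9.79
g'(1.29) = -2.47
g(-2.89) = 61.12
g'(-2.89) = -125.80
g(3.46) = 219.45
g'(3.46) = 307.93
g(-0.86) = -1.02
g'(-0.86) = 6.89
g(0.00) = 1.00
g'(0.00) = -4.00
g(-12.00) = 38641.00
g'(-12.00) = -13204.00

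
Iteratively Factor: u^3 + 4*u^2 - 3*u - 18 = (u - 2)*(u^2 + 6*u + 9) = (u - 2)*(u + 3)*(u + 3)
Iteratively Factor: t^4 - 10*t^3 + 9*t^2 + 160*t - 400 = (t - 5)*(t^3 - 5*t^2 - 16*t + 80) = (t - 5)*(t - 4)*(t^2 - t - 20) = (t - 5)^2*(t - 4)*(t + 4)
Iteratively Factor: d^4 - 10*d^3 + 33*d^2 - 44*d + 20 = (d - 1)*(d^3 - 9*d^2 + 24*d - 20) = (d - 2)*(d - 1)*(d^2 - 7*d + 10) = (d - 5)*(d - 2)*(d - 1)*(d - 2)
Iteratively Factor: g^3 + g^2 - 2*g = (g)*(g^2 + g - 2) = g*(g + 2)*(g - 1)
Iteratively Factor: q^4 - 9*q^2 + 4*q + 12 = (q + 3)*(q^3 - 3*q^2 + 4) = (q - 2)*(q + 3)*(q^2 - q - 2) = (q - 2)^2*(q + 3)*(q + 1)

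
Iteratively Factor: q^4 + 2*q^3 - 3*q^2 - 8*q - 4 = (q - 2)*(q^3 + 4*q^2 + 5*q + 2) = (q - 2)*(q + 2)*(q^2 + 2*q + 1) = (q - 2)*(q + 1)*(q + 2)*(q + 1)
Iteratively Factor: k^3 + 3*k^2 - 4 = (k - 1)*(k^2 + 4*k + 4) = (k - 1)*(k + 2)*(k + 2)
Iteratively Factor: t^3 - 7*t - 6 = (t - 3)*(t^2 + 3*t + 2) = (t - 3)*(t + 2)*(t + 1)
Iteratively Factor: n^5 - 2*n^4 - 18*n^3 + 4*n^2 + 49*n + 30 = (n + 1)*(n^4 - 3*n^3 - 15*n^2 + 19*n + 30) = (n - 5)*(n + 1)*(n^3 + 2*n^2 - 5*n - 6) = (n - 5)*(n + 1)*(n + 3)*(n^2 - n - 2) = (n - 5)*(n + 1)^2*(n + 3)*(n - 2)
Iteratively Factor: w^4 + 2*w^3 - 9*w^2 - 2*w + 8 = (w - 1)*(w^3 + 3*w^2 - 6*w - 8) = (w - 1)*(w + 1)*(w^2 + 2*w - 8) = (w - 2)*(w - 1)*(w + 1)*(w + 4)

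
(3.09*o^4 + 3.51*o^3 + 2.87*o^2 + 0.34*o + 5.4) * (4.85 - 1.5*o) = -4.635*o^5 + 9.7215*o^4 + 12.7185*o^3 + 13.4095*o^2 - 6.451*o + 26.19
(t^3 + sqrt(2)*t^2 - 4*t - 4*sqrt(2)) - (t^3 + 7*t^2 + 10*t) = -7*t^2 + sqrt(2)*t^2 - 14*t - 4*sqrt(2)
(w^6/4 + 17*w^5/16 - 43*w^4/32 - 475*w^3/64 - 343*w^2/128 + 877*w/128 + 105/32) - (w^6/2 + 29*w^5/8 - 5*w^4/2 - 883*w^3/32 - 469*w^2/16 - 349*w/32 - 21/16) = -w^6/4 - 41*w^5/16 + 37*w^4/32 + 1291*w^3/64 + 3409*w^2/128 + 2273*w/128 + 147/32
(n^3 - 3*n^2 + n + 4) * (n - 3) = n^4 - 6*n^3 + 10*n^2 + n - 12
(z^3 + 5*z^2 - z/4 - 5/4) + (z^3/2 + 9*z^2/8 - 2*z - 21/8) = 3*z^3/2 + 49*z^2/8 - 9*z/4 - 31/8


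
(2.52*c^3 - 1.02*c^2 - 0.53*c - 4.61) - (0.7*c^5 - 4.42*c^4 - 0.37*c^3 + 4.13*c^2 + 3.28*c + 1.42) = -0.7*c^5 + 4.42*c^4 + 2.89*c^3 - 5.15*c^2 - 3.81*c - 6.03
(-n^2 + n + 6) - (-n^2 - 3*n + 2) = 4*n + 4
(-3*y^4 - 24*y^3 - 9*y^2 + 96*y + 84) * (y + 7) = -3*y^5 - 45*y^4 - 177*y^3 + 33*y^2 + 756*y + 588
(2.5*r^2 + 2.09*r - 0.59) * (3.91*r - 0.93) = 9.775*r^3 + 5.8469*r^2 - 4.2506*r + 0.5487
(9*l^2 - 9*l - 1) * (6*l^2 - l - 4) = 54*l^4 - 63*l^3 - 33*l^2 + 37*l + 4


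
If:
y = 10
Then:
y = 10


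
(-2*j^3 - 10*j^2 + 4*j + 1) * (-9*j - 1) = 18*j^4 + 92*j^3 - 26*j^2 - 13*j - 1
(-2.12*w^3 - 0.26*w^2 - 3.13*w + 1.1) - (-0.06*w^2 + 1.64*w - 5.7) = -2.12*w^3 - 0.2*w^2 - 4.77*w + 6.8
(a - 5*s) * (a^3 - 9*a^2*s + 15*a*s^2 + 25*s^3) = a^4 - 14*a^3*s + 60*a^2*s^2 - 50*a*s^3 - 125*s^4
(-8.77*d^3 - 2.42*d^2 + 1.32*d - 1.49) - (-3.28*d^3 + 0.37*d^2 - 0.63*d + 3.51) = -5.49*d^3 - 2.79*d^2 + 1.95*d - 5.0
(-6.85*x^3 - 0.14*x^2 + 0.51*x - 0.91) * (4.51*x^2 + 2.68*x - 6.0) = -30.8935*x^5 - 18.9894*x^4 + 43.0249*x^3 - 1.8973*x^2 - 5.4988*x + 5.46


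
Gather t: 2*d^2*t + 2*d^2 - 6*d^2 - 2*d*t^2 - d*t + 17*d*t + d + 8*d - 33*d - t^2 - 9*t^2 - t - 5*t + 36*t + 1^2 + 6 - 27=-4*d^2 - 24*d + t^2*(-2*d - 10) + t*(2*d^2 + 16*d + 30) - 20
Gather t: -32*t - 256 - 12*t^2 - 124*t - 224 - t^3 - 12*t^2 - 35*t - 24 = -t^3 - 24*t^2 - 191*t - 504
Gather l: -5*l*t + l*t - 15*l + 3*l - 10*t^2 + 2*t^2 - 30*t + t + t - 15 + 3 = l*(-4*t - 12) - 8*t^2 - 28*t - 12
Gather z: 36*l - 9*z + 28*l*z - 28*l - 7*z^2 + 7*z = 8*l - 7*z^2 + z*(28*l - 2)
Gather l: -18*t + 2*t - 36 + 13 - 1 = -16*t - 24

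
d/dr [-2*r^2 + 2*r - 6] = 2 - 4*r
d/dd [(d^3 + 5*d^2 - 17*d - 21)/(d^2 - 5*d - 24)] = (d^4 - 10*d^3 - 80*d^2 - 198*d + 303)/(d^4 - 10*d^3 - 23*d^2 + 240*d + 576)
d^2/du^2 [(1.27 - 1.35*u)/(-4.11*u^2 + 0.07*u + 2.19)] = ((10.6284 - 33.291*u)*(-4.11*u^2 + 0.07*u + 2.19) - (1.35*u - 1.27)*(8.22*u - 0.07)*(16.44*u - 0.14))/(-4.11*u^2 + 0.07*u + 2.19)^3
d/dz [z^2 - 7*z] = 2*z - 7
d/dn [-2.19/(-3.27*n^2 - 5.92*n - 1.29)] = (-14.3226*n - 12.9648)/(3.27*n^2 + 5.92*n + 1.29)^2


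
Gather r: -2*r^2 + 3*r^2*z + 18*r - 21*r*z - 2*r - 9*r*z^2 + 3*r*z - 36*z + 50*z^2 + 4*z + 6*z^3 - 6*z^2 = r^2*(3*z - 2) + r*(-9*z^2 - 18*z + 16) + 6*z^3 + 44*z^2 - 32*z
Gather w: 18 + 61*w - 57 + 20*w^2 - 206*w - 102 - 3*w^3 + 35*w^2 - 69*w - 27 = -3*w^3 + 55*w^2 - 214*w - 168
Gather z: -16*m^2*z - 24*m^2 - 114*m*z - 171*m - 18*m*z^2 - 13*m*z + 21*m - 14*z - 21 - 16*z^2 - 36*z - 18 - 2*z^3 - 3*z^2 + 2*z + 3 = -24*m^2 - 150*m - 2*z^3 + z^2*(-18*m - 19) + z*(-16*m^2 - 127*m - 48) - 36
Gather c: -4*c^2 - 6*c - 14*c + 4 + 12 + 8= -4*c^2 - 20*c + 24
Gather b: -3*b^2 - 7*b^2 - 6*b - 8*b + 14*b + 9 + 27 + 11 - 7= 40 - 10*b^2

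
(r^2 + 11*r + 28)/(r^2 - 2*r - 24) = (r + 7)/(r - 6)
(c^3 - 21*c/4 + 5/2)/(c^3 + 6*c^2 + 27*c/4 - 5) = (c - 2)/(c + 4)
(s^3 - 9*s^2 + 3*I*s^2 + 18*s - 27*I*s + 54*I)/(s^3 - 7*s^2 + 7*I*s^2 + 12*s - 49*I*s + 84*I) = (s^2 + 3*s*(-2 + I) - 18*I)/(s^2 + s*(-4 + 7*I) - 28*I)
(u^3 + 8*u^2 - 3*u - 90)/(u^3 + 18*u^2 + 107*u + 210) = (u - 3)/(u + 7)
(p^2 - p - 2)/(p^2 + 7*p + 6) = (p - 2)/(p + 6)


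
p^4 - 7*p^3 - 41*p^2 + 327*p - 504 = (p - 8)*(p - 3)^2*(p + 7)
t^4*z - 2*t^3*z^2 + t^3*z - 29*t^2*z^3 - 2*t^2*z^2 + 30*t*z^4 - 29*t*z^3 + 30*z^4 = (t - 6*z)*(t - z)*(t + 5*z)*(t*z + z)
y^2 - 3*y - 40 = (y - 8)*(y + 5)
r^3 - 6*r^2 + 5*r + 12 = (r - 4)*(r - 3)*(r + 1)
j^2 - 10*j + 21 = (j - 7)*(j - 3)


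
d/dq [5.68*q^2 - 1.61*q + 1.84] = 11.36*q - 1.61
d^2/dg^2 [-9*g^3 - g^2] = -54*g - 2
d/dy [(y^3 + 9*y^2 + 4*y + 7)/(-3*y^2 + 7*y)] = (-3*y^4 + 14*y^3 + 75*y^2 + 42*y - 49)/(y^2*(9*y^2 - 42*y + 49))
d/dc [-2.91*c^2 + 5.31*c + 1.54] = 5.31 - 5.82*c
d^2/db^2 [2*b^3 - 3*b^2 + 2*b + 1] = 12*b - 6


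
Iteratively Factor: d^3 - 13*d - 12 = (d + 3)*(d^2 - 3*d - 4) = (d - 4)*(d + 3)*(d + 1)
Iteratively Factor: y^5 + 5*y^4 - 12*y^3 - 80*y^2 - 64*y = (y)*(y^4 + 5*y^3 - 12*y^2 - 80*y - 64) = y*(y + 4)*(y^3 + y^2 - 16*y - 16) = y*(y - 4)*(y + 4)*(y^2 + 5*y + 4) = y*(y - 4)*(y + 1)*(y + 4)*(y + 4)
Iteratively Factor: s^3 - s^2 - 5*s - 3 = (s + 1)*(s^2 - 2*s - 3) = (s - 3)*(s + 1)*(s + 1)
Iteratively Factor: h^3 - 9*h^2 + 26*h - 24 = (h - 3)*(h^2 - 6*h + 8) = (h - 4)*(h - 3)*(h - 2)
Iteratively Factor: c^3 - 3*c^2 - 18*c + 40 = (c + 4)*(c^2 - 7*c + 10) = (c - 5)*(c + 4)*(c - 2)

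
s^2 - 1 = (s - 1)*(s + 1)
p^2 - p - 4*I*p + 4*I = (p - 1)*(p - 4*I)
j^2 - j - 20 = (j - 5)*(j + 4)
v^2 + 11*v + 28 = (v + 4)*(v + 7)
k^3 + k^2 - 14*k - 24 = (k - 4)*(k + 2)*(k + 3)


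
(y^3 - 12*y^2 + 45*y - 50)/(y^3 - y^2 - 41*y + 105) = (y^2 - 7*y + 10)/(y^2 + 4*y - 21)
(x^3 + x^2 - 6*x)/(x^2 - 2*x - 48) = x*(-x^2 - x + 6)/(-x^2 + 2*x + 48)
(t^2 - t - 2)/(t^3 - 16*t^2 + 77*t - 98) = (t + 1)/(t^2 - 14*t + 49)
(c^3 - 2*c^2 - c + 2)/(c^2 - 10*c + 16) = (c^2 - 1)/(c - 8)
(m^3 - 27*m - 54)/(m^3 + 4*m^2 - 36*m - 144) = (m^2 + 6*m + 9)/(m^2 + 10*m + 24)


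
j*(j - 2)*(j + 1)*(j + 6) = j^4 + 5*j^3 - 8*j^2 - 12*j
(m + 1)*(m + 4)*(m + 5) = m^3 + 10*m^2 + 29*m + 20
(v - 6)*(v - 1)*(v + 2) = v^3 - 5*v^2 - 8*v + 12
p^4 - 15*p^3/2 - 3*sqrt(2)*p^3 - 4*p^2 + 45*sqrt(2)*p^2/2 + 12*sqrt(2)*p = p*(p - 8)*(p + 1/2)*(p - 3*sqrt(2))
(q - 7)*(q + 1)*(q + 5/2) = q^3 - 7*q^2/2 - 22*q - 35/2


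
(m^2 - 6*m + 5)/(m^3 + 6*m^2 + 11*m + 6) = (m^2 - 6*m + 5)/(m^3 + 6*m^2 + 11*m + 6)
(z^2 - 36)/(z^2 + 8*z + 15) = (z^2 - 36)/(z^2 + 8*z + 15)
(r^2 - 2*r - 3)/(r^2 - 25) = (r^2 - 2*r - 3)/(r^2 - 25)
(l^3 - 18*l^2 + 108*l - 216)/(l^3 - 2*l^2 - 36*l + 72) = (l^2 - 12*l + 36)/(l^2 + 4*l - 12)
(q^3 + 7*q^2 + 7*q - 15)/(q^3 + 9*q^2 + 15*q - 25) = (q + 3)/(q + 5)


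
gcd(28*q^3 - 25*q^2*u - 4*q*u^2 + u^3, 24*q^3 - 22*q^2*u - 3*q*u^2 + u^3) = 4*q^2 - 3*q*u - u^2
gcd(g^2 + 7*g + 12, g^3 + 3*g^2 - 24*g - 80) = g + 4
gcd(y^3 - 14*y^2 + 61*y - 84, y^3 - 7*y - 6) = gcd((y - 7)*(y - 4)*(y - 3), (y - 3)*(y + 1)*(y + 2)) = y - 3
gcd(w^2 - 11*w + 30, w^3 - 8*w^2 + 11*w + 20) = w - 5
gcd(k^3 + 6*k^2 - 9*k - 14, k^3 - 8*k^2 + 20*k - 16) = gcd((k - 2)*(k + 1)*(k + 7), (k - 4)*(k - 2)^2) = k - 2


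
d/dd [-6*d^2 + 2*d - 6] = 2 - 12*d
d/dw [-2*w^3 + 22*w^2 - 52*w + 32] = -6*w^2 + 44*w - 52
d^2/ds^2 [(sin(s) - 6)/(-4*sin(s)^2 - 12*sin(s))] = (sin(s)^2 - 27*sin(s) - 56 - 18/sin(s) + 108/sin(s)^2 + 108/sin(s)^3)/(4*(sin(s) + 3)^3)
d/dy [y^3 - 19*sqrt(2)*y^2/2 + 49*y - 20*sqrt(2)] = 3*y^2 - 19*sqrt(2)*y + 49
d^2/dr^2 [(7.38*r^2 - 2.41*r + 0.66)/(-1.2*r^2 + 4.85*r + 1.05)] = (-78.9624*r^3 - 61.4952*r^2 + 41.2668*r - 73.53165)/(1.728*r^6 - 20.952*r^5 + 80.145*r^4 - 77.418125*r^3 - 70.126875*r^2 - 16.041375*r - 1.157625)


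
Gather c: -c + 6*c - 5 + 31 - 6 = 5*c + 20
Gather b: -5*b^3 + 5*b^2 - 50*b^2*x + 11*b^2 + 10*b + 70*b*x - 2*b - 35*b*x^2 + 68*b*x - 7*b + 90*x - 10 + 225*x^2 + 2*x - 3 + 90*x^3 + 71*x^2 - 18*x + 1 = -5*b^3 + b^2*(16 - 50*x) + b*(-35*x^2 + 138*x + 1) + 90*x^3 + 296*x^2 + 74*x - 12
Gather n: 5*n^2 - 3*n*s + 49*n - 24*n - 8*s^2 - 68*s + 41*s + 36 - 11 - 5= 5*n^2 + n*(25 - 3*s) - 8*s^2 - 27*s + 20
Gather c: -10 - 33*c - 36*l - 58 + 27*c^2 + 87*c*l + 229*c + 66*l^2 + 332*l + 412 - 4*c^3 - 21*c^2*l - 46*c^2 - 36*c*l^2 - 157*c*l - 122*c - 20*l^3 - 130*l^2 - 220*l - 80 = -4*c^3 + c^2*(-21*l - 19) + c*(-36*l^2 - 70*l + 74) - 20*l^3 - 64*l^2 + 76*l + 264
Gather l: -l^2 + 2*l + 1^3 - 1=-l^2 + 2*l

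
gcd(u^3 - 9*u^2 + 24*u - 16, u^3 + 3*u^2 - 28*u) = u - 4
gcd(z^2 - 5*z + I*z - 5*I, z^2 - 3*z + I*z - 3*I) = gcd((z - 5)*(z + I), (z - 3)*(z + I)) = z + I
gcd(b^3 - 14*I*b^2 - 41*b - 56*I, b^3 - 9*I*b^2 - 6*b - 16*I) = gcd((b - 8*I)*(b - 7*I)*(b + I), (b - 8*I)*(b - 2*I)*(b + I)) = b^2 - 7*I*b + 8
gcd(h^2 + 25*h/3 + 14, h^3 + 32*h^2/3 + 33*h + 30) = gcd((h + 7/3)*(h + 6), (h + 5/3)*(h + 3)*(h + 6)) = h + 6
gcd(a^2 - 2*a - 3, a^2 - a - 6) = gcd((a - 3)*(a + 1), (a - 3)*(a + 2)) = a - 3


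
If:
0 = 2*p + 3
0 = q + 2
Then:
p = -3/2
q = -2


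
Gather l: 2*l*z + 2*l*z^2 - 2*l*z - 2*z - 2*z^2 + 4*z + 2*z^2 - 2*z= 2*l*z^2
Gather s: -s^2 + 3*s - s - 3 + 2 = -s^2 + 2*s - 1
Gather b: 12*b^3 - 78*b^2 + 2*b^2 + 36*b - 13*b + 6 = 12*b^3 - 76*b^2 + 23*b + 6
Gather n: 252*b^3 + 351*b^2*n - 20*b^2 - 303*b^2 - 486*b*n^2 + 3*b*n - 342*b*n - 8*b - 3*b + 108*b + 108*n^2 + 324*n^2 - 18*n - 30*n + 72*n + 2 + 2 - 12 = 252*b^3 - 323*b^2 + 97*b + n^2*(432 - 486*b) + n*(351*b^2 - 339*b + 24) - 8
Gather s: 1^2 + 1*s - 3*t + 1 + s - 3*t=2*s - 6*t + 2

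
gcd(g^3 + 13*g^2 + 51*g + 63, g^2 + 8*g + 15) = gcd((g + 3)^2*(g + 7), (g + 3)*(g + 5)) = g + 3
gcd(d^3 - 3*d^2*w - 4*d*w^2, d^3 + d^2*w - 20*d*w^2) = -d^2 + 4*d*w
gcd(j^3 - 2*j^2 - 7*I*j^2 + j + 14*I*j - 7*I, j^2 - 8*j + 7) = j - 1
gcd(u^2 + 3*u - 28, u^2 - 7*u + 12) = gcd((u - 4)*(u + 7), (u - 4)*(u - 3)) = u - 4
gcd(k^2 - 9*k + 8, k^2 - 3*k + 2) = k - 1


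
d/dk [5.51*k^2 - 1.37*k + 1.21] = 11.02*k - 1.37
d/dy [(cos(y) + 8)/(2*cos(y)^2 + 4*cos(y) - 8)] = (cos(y)^2 + 16*cos(y) + 20)*sin(y)/(2*(cos(y)^2 + 2*cos(y) - 4)^2)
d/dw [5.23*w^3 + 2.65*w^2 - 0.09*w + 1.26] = 15.69*w^2 + 5.3*w - 0.09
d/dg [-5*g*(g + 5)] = -10*g - 25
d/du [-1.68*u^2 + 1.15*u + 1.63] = 1.15 - 3.36*u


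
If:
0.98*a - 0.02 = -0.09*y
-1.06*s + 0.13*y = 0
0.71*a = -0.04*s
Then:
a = -0.00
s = 0.03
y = 0.24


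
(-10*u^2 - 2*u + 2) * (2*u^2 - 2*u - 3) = -20*u^4 + 16*u^3 + 38*u^2 + 2*u - 6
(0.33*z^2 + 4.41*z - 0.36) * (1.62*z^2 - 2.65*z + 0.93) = 0.5346*z^4 + 6.2697*z^3 - 11.9628*z^2 + 5.0553*z - 0.3348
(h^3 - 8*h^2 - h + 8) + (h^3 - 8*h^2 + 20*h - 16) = 2*h^3 - 16*h^2 + 19*h - 8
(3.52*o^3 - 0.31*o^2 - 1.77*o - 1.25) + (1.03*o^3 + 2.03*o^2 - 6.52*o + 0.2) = 4.55*o^3 + 1.72*o^2 - 8.29*o - 1.05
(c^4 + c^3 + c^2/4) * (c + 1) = c^5 + 2*c^4 + 5*c^3/4 + c^2/4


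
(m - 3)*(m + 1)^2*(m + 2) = m^4 + m^3 - 7*m^2 - 13*m - 6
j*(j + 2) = j^2 + 2*j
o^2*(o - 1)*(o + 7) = o^4 + 6*o^3 - 7*o^2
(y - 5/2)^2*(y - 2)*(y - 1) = y^4 - 8*y^3 + 93*y^2/4 - 115*y/4 + 25/2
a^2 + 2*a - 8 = (a - 2)*(a + 4)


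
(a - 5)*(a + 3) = a^2 - 2*a - 15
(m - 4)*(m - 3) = m^2 - 7*m + 12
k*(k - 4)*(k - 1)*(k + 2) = k^4 - 3*k^3 - 6*k^2 + 8*k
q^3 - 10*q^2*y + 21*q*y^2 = q*(q - 7*y)*(q - 3*y)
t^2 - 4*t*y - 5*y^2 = (t - 5*y)*(t + y)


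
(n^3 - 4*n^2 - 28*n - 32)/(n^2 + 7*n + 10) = (n^2 - 6*n - 16)/(n + 5)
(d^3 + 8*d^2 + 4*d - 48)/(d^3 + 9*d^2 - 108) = (d^2 + 2*d - 8)/(d^2 + 3*d - 18)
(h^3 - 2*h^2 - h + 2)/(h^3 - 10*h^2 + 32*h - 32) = (h^2 - 1)/(h^2 - 8*h + 16)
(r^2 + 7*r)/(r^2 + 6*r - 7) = r/(r - 1)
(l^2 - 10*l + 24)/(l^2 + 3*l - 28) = (l - 6)/(l + 7)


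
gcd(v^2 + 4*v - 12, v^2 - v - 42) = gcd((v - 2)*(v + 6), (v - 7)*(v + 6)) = v + 6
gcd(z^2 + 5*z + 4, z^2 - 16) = z + 4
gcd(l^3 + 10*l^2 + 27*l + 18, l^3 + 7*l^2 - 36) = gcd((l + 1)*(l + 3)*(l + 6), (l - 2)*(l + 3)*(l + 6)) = l^2 + 9*l + 18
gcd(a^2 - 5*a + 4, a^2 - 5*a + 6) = 1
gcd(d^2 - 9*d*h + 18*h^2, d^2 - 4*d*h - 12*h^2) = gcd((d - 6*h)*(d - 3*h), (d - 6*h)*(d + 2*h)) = d - 6*h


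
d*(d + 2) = d^2 + 2*d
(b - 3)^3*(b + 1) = b^4 - 8*b^3 + 18*b^2 - 27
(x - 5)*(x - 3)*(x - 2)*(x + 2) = x^4 - 8*x^3 + 11*x^2 + 32*x - 60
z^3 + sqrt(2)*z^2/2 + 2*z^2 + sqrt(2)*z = z*(z + 2)*(z + sqrt(2)/2)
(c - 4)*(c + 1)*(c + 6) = c^3 + 3*c^2 - 22*c - 24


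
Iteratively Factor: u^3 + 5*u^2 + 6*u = (u + 2)*(u^2 + 3*u) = u*(u + 2)*(u + 3)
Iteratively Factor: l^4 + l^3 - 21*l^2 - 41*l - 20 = (l + 1)*(l^3 - 21*l - 20) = (l - 5)*(l + 1)*(l^2 + 5*l + 4) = (l - 5)*(l + 1)^2*(l + 4)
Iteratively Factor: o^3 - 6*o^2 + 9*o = (o - 3)*(o^2 - 3*o) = o*(o - 3)*(o - 3)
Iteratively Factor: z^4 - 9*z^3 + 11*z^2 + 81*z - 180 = (z + 3)*(z^3 - 12*z^2 + 47*z - 60) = (z - 4)*(z + 3)*(z^2 - 8*z + 15) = (z - 4)*(z - 3)*(z + 3)*(z - 5)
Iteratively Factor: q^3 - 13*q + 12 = (q - 3)*(q^2 + 3*q - 4) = (q - 3)*(q - 1)*(q + 4)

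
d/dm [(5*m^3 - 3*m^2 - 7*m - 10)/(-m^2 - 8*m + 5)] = (-5*m^4 - 80*m^3 + 92*m^2 - 50*m - 115)/(m^4 + 16*m^3 + 54*m^2 - 80*m + 25)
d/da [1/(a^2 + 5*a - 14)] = (-2*a - 5)/(a^2 + 5*a - 14)^2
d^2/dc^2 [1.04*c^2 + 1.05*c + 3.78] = 2.08000000000000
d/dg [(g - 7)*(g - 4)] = 2*g - 11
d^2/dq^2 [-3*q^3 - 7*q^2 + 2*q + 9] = -18*q - 14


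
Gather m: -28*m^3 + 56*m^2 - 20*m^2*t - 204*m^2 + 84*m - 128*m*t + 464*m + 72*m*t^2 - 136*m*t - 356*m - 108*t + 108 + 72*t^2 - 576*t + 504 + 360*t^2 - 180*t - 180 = -28*m^3 + m^2*(-20*t - 148) + m*(72*t^2 - 264*t + 192) + 432*t^2 - 864*t + 432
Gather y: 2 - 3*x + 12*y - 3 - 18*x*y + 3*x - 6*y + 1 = y*(6 - 18*x)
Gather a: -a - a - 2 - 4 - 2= -2*a - 8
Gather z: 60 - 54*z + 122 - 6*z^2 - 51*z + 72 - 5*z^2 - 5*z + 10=-11*z^2 - 110*z + 264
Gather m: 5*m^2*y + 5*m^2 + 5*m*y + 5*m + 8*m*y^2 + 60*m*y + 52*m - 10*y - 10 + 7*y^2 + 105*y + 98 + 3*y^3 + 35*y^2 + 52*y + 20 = m^2*(5*y + 5) + m*(8*y^2 + 65*y + 57) + 3*y^3 + 42*y^2 + 147*y + 108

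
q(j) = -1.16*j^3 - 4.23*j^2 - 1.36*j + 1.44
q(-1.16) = -0.86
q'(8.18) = -303.42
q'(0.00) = -1.36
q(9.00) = -1199.07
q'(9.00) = -359.38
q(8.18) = -927.64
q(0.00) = 1.44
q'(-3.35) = -12.07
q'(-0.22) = 0.33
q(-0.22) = 1.55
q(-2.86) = -2.13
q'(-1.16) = 3.77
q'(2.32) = -39.72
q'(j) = -3.48*j^2 - 8.46*j - 1.36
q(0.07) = 1.32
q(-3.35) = 2.14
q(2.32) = -38.97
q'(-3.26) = -10.76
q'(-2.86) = -5.63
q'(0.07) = -1.97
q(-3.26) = 1.11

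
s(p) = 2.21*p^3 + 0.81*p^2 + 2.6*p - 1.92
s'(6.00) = 251.00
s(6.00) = 520.20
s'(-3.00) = 57.41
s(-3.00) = -62.10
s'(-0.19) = 2.53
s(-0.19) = -2.40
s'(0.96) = 10.27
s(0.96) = 3.28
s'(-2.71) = 46.90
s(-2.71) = -47.00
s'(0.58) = 5.77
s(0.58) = 0.29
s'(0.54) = 5.41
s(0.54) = 0.07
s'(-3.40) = 73.73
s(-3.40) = -88.26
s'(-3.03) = 58.56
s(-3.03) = -63.84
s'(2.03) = 33.21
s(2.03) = 25.18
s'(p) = 6.63*p^2 + 1.62*p + 2.6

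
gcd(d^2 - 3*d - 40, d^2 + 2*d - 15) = d + 5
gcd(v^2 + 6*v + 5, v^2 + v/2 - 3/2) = 1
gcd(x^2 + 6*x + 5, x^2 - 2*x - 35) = x + 5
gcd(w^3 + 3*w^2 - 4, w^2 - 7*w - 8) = 1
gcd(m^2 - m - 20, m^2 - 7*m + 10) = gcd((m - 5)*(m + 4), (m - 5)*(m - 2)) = m - 5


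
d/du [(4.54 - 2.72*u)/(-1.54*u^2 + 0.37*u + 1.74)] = (-4.1888*u^2 + 13.9832*u - 6.4126)/(2.3716*u^4 - 1.1396*u^3 - 5.2223*u^2 + 1.2876*u + 3.0276)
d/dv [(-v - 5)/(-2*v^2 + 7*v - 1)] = (2*v^2 - 7*v - (v + 5)*(4*v - 7) + 1)/(2*v^2 - 7*v + 1)^2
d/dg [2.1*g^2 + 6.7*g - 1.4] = 4.2*g + 6.7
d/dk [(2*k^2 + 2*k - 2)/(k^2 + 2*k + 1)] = 2*(k + 3)/(k^3 + 3*k^2 + 3*k + 1)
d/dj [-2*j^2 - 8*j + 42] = -4*j - 8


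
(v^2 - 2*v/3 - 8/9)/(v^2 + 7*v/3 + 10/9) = (3*v - 4)/(3*v + 5)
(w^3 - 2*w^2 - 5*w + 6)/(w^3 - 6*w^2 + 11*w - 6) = (w + 2)/(w - 2)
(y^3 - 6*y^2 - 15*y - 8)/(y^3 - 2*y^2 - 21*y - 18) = (y^2 - 7*y - 8)/(y^2 - 3*y - 18)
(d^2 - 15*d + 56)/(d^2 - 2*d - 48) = (d - 7)/(d + 6)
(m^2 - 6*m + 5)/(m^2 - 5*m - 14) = (-m^2 + 6*m - 5)/(-m^2 + 5*m + 14)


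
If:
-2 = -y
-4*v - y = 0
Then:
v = -1/2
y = 2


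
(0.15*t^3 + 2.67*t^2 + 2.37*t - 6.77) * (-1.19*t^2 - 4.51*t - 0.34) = -0.1785*t^5 - 3.8538*t^4 - 14.913*t^3 - 3.5402*t^2 + 29.7269*t + 2.3018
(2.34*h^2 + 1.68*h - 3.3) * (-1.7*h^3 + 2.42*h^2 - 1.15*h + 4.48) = -3.978*h^5 + 2.8068*h^4 + 6.9846*h^3 + 0.565200000000001*h^2 + 11.3214*h - 14.784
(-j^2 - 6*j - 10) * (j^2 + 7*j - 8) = -j^4 - 13*j^3 - 44*j^2 - 22*j + 80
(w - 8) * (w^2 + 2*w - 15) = w^3 - 6*w^2 - 31*w + 120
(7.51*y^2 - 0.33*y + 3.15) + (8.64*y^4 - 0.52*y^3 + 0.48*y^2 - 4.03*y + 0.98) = 8.64*y^4 - 0.52*y^3 + 7.99*y^2 - 4.36*y + 4.13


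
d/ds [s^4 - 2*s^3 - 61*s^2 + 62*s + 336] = 4*s^3 - 6*s^2 - 122*s + 62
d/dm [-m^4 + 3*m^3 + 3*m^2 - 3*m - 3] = -4*m^3 + 9*m^2 + 6*m - 3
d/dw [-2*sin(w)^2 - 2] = -2*sin(2*w)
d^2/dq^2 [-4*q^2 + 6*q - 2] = -8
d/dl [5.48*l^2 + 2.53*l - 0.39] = 10.96*l + 2.53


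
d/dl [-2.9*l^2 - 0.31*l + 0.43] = -5.8*l - 0.31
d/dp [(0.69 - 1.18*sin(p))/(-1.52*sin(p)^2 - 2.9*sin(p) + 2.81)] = (-1.7936*sin(p)^2 + 2.0976*sin(p) - 1.3148)*cos(p)/(2.3104*sin(p)^4 + 8.816*sin(p)^3 - 0.132400000000001*sin(p)^2 - 16.298*sin(p) + 7.8961)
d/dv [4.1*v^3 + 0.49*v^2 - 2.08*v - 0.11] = 12.3*v^2 + 0.98*v - 2.08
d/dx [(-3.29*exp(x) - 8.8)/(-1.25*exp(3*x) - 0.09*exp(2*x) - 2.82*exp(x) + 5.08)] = (-(3.29*exp(x) + 8.8)*(3.75*exp(2*x) + 0.18*exp(x) + 2.82) + 4.1125*exp(3*x) + 0.2961*exp(2*x) + 9.2778*exp(x) - 16.7132)*exp(x)/(1.25*exp(3*x) + 0.09*exp(2*x) + 2.82*exp(x) - 5.08)^2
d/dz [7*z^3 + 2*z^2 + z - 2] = 21*z^2 + 4*z + 1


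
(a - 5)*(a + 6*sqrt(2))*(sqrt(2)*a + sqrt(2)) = sqrt(2)*a^3 - 4*sqrt(2)*a^2 + 12*a^2 - 48*a - 5*sqrt(2)*a - 60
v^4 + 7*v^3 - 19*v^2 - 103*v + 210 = (v - 3)*(v - 2)*(v + 5)*(v + 7)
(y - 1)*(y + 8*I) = y^2 - y + 8*I*y - 8*I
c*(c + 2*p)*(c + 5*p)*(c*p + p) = c^4*p + 7*c^3*p^2 + c^3*p + 10*c^2*p^3 + 7*c^2*p^2 + 10*c*p^3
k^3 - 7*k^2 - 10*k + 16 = (k - 8)*(k - 1)*(k + 2)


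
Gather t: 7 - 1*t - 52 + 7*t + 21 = 6*t - 24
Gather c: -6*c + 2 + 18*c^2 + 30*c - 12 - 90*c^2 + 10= -72*c^2 + 24*c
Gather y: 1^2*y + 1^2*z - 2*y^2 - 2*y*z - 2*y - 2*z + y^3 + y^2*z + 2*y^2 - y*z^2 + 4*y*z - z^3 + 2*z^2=y^3 + y^2*z + y*(-z^2 + 2*z - 1) - z^3 + 2*z^2 - z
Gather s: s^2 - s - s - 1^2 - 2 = s^2 - 2*s - 3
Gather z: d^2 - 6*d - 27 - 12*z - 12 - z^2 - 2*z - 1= d^2 - 6*d - z^2 - 14*z - 40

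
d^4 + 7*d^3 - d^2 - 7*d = d*(d - 1)*(d + 1)*(d + 7)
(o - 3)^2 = o^2 - 6*o + 9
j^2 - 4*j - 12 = (j - 6)*(j + 2)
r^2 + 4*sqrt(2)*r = r*(r + 4*sqrt(2))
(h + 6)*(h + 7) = h^2 + 13*h + 42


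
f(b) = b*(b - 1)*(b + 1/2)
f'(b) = b*(b - 1) + b*(b + 1/2) + (b - 1)*(b + 1/2) = 3*b^2 - b - 1/2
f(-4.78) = -118.25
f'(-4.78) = 72.83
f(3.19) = 25.78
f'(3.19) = 26.84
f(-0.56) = -0.05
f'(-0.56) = 1.00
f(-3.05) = -31.50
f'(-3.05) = 30.46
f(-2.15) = -11.17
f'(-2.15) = 15.52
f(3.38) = 31.21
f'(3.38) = 30.39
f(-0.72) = -0.27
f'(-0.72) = 1.78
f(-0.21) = 0.07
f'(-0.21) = -0.16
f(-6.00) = -231.00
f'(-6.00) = 113.50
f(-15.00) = -3480.00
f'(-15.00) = 689.50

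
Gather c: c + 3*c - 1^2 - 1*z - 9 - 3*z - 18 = 4*c - 4*z - 28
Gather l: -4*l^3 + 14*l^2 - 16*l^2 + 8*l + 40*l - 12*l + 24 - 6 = -4*l^3 - 2*l^2 + 36*l + 18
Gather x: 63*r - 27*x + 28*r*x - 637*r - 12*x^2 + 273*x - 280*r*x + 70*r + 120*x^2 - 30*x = -504*r + 108*x^2 + x*(216 - 252*r)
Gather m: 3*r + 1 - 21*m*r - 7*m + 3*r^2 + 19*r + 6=m*(-21*r - 7) + 3*r^2 + 22*r + 7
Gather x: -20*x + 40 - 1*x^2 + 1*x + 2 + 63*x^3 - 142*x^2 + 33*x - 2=63*x^3 - 143*x^2 + 14*x + 40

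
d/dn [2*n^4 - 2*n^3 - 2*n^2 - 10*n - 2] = 8*n^3 - 6*n^2 - 4*n - 10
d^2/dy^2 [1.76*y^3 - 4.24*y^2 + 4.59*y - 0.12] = 10.56*y - 8.48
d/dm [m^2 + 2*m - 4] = 2*m + 2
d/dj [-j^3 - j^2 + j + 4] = -3*j^2 - 2*j + 1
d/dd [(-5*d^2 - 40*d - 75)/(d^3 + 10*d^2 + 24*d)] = 5*(d^4 + 16*d^3 + 101*d^2 + 300*d + 360)/(d^2*(d^4 + 20*d^3 + 148*d^2 + 480*d + 576))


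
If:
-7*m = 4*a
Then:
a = -7*m/4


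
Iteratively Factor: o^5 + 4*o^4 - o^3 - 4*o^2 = (o - 1)*(o^4 + 5*o^3 + 4*o^2) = o*(o - 1)*(o^3 + 5*o^2 + 4*o) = o*(o - 1)*(o + 1)*(o^2 + 4*o) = o*(o - 1)*(o + 1)*(o + 4)*(o)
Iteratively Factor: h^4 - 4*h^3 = (h)*(h^3 - 4*h^2) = h*(h - 4)*(h^2) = h^2*(h - 4)*(h)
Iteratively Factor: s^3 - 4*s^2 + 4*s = (s)*(s^2 - 4*s + 4) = s*(s - 2)*(s - 2)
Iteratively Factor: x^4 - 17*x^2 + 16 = (x + 1)*(x^3 - x^2 - 16*x + 16) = (x + 1)*(x + 4)*(x^2 - 5*x + 4) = (x - 1)*(x + 1)*(x + 4)*(x - 4)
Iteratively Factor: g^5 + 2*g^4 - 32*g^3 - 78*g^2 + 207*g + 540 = (g + 3)*(g^4 - g^3 - 29*g^2 + 9*g + 180) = (g + 3)^2*(g^3 - 4*g^2 - 17*g + 60) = (g - 3)*(g + 3)^2*(g^2 - g - 20) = (g - 3)*(g + 3)^2*(g + 4)*(g - 5)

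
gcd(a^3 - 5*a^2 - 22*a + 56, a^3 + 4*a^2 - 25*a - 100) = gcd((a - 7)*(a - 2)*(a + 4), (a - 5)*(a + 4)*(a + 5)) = a + 4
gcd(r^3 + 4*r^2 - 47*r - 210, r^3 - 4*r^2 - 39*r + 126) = r^2 - r - 42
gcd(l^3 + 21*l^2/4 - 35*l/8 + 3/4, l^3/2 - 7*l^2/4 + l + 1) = 1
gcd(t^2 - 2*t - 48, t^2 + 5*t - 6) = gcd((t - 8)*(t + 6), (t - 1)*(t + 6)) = t + 6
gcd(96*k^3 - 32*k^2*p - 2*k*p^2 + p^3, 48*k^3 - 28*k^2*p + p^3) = -24*k^2 + 2*k*p + p^2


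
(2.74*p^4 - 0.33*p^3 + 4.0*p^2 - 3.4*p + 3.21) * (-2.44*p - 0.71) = -6.6856*p^5 - 1.1402*p^4 - 9.5257*p^3 + 5.456*p^2 - 5.4184*p - 2.2791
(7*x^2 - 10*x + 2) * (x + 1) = 7*x^3 - 3*x^2 - 8*x + 2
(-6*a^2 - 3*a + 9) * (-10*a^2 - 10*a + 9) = 60*a^4 + 90*a^3 - 114*a^2 - 117*a + 81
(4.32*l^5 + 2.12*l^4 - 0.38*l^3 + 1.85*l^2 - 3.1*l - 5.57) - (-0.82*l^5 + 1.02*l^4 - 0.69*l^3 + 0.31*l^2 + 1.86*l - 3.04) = 5.14*l^5 + 1.1*l^4 + 0.31*l^3 + 1.54*l^2 - 4.96*l - 2.53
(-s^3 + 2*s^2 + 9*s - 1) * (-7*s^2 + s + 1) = 7*s^5 - 15*s^4 - 62*s^3 + 18*s^2 + 8*s - 1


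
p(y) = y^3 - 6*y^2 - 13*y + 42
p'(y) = 3*y^2 - 12*y - 13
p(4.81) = -48.06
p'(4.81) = -1.31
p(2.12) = -3.00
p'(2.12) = -24.96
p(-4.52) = -114.17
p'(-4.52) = 102.53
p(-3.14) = -7.30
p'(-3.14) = 54.26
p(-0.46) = 46.61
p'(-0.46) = -6.85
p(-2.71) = 13.26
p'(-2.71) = 41.55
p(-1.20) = 47.23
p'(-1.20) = 5.72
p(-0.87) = 48.11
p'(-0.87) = -0.29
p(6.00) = -36.00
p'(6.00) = 23.00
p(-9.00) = -1056.00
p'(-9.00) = 338.00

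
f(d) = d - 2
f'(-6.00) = 1.00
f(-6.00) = -8.00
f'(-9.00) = 1.00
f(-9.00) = -11.00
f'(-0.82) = 1.00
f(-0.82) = -2.82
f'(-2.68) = 1.00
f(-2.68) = -4.68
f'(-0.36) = 1.00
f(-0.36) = -2.36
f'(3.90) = 1.00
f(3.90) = 1.90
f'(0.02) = 1.00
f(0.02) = -1.98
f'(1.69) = 1.00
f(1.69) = -0.31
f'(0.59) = 1.00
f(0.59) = -1.41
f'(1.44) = 1.00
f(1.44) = -0.56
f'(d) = 1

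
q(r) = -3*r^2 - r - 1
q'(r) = -6*r - 1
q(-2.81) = -21.88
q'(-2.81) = 15.86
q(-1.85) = -9.42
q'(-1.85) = 10.10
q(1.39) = -8.19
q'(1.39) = -9.34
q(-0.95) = -2.76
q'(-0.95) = 4.70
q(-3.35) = -31.32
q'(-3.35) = 19.10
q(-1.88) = -9.72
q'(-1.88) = 10.28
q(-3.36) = -31.51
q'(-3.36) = 19.16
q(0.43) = -1.98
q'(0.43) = -3.58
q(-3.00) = -25.00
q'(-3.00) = 17.00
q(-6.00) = -103.00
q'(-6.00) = 35.00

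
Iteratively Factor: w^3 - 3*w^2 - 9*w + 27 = (w - 3)*(w^2 - 9) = (w - 3)^2*(w + 3)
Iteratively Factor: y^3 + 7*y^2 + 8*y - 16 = (y + 4)*(y^2 + 3*y - 4) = (y + 4)^2*(y - 1)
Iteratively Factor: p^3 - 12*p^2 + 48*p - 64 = (p - 4)*(p^2 - 8*p + 16) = (p - 4)^2*(p - 4)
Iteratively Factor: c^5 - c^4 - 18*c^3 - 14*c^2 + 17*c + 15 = (c - 1)*(c^4 - 18*c^2 - 32*c - 15) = (c - 5)*(c - 1)*(c^3 + 5*c^2 + 7*c + 3) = (c - 5)*(c - 1)*(c + 1)*(c^2 + 4*c + 3) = (c - 5)*(c - 1)*(c + 1)^2*(c + 3)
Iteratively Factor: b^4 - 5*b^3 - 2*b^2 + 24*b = (b)*(b^3 - 5*b^2 - 2*b + 24) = b*(b + 2)*(b^2 - 7*b + 12) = b*(b - 4)*(b + 2)*(b - 3)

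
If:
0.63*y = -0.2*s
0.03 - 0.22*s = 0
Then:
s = 0.14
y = -0.04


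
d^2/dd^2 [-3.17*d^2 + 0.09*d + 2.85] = -6.34000000000000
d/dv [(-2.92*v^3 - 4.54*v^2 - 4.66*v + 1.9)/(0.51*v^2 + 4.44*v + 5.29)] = (-1.4892*v^4 - 25.9296*v^3 - 64.1214*v^2 - 49.9712*v - 33.0874)/(0.2601*v^4 + 4.5288*v^3 + 25.1094*v^2 + 46.9752*v + 27.9841)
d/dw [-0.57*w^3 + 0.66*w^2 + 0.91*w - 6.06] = -1.71*w^2 + 1.32*w + 0.91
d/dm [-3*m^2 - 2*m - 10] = -6*m - 2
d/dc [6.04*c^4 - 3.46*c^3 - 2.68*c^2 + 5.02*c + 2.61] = 24.16*c^3 - 10.38*c^2 - 5.36*c + 5.02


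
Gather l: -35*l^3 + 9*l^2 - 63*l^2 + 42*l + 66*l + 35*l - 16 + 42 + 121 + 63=-35*l^3 - 54*l^2 + 143*l + 210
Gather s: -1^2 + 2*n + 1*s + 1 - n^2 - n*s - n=-n^2 + n + s*(1 - n)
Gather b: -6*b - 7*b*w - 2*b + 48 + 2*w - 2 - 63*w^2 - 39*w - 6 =b*(-7*w - 8) - 63*w^2 - 37*w + 40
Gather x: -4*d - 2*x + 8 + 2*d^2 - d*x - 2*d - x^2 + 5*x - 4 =2*d^2 - 6*d - x^2 + x*(3 - d) + 4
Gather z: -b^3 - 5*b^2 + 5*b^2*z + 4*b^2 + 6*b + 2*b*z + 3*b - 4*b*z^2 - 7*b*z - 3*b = -b^3 - b^2 - 4*b*z^2 + 6*b + z*(5*b^2 - 5*b)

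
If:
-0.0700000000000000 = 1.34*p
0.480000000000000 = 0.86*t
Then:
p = -0.05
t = 0.56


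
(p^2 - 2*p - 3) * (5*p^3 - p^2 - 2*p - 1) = 5*p^5 - 11*p^4 - 15*p^3 + 6*p^2 + 8*p + 3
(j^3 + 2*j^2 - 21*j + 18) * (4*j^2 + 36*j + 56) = 4*j^5 + 44*j^4 + 44*j^3 - 572*j^2 - 528*j + 1008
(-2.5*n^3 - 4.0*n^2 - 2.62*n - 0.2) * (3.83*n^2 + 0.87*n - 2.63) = -9.575*n^5 - 17.495*n^4 - 6.9396*n^3 + 7.4746*n^2 + 6.7166*n + 0.526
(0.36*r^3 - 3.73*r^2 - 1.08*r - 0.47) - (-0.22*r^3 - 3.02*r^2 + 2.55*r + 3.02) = 0.58*r^3 - 0.71*r^2 - 3.63*r - 3.49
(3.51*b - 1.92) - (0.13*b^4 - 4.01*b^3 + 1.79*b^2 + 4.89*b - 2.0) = -0.13*b^4 + 4.01*b^3 - 1.79*b^2 - 1.38*b + 0.0800000000000001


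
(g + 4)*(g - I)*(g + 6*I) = g^3 + 4*g^2 + 5*I*g^2 + 6*g + 20*I*g + 24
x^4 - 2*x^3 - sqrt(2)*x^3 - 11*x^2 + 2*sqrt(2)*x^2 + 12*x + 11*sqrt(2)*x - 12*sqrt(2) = (x - 4)*(x - 1)*(x + 3)*(x - sqrt(2))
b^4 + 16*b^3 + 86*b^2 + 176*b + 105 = (b + 1)*(b + 3)*(b + 5)*(b + 7)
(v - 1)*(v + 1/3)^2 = v^3 - v^2/3 - 5*v/9 - 1/9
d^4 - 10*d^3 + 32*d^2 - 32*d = d*(d - 4)^2*(d - 2)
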